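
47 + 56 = 103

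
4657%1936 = 785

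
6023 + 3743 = 9766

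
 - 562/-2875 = 562/2875=0.20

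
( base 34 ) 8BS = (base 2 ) 10010110110010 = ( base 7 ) 40064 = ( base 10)9650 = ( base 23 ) i5d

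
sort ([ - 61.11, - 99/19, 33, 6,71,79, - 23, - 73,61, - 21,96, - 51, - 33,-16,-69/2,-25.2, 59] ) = [-73, - 61.11,  -  51,-69/2, - 33,  -  25.2, - 23, - 21, - 16 ,-99/19,6,33,59,61,71, 79,  96 ] 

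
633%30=3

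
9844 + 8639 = 18483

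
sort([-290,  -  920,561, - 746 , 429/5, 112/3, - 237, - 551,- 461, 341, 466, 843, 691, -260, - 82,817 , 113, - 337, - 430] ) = [ - 920, - 746 , -551,  -  461,-430,-337,-290 , -260, - 237 , - 82, 112/3, 429/5,113, 341 , 466,561,  691, 817, 843 ]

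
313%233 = 80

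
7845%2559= 168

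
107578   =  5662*19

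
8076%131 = 85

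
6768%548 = 192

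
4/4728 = 1/1182=0.00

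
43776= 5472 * 8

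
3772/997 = 3 + 781/997 = 3.78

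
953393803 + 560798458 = 1514192261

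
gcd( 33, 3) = 3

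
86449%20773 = 3357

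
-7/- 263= 7/263=   0.03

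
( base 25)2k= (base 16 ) 46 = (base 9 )77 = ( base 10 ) 70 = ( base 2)1000110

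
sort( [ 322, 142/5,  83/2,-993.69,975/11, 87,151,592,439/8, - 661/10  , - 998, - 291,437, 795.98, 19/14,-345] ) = [ - 998,- 993.69, - 345, - 291, - 661/10 , 19/14,142/5,83/2,439/8, 87  ,  975/11,151,322,  437,592, 795.98]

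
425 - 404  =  21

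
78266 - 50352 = 27914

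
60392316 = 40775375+19616941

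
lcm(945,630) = 1890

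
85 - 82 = 3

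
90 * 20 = 1800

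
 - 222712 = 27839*( - 8) 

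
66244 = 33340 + 32904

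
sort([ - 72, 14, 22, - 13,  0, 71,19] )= [-72, - 13, 0, 14, 19, 22,71] 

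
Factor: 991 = 991^1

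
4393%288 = 73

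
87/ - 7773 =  - 1 + 2562/2591= - 0.01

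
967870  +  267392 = 1235262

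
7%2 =1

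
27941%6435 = 2201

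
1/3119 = 1/3119 = 0.00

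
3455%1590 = 275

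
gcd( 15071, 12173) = 7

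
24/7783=24/7783 = 0.00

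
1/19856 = 1/19856 = 0.00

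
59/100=59/100 = 0.59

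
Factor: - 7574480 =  - 2^4 * 5^1 * 73^1*1297^1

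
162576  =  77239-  - 85337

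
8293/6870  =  8293/6870 = 1.21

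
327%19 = 4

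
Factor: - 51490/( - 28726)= 95/53=5^1*19^1 * 53^(- 1)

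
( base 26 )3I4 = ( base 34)25i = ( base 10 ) 2500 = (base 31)2IK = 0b100111000100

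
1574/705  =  2 + 164/705 = 2.23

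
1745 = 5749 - 4004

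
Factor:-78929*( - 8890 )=701678810 = 2^1* 5^1 * 7^1*127^1 * 78929^1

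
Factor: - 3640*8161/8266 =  - 2^2*5^1*7^1* 13^1*4133^( - 1 )*8161^1 = - 14853020/4133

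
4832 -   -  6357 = 11189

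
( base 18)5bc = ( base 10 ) 1830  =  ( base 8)3446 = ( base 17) 65b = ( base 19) 516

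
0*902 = 0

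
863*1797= 1550811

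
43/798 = 43/798 = 0.05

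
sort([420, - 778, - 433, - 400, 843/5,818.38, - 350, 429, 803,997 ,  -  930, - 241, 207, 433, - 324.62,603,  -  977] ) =[ - 977, - 930, - 778, - 433, - 400, - 350 , - 324.62, - 241,843/5, 207, 420,429,433, 603, 803,  818.38,997 ] 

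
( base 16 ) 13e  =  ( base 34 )9C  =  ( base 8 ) 476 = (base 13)1b6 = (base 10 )318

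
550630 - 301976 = 248654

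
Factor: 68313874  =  2^1*34156937^1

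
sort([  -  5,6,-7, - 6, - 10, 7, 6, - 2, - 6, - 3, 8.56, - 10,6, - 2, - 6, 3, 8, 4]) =[ - 10, - 10, - 7, - 6, - 6,-6, - 5, - 3, - 2, -2,3, 4, 6, 6, 6, 7, 8,8.56]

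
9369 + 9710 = 19079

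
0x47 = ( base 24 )2N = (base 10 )71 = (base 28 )2F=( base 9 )78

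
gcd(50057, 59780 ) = 7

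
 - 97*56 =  - 5432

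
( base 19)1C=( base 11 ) 29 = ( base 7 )43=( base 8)37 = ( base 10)31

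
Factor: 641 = 641^1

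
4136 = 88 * 47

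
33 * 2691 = 88803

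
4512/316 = 1128/79 = 14.28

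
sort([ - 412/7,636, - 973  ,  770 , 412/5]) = [-973, - 412/7, 412/5,636  ,  770]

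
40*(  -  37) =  - 1480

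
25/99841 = 25/99841 = 0.00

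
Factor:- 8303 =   -  19^2*23^1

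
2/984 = 1/492= 0.00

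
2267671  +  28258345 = 30526016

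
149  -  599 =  - 450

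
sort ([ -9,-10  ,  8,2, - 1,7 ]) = [-10, - 9,-1, 2,7,  8]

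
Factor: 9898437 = 3^1* 17^1 * 194087^1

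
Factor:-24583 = -13^1*31^1*61^1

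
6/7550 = 3/3775  =  0.00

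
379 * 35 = 13265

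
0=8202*0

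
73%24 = 1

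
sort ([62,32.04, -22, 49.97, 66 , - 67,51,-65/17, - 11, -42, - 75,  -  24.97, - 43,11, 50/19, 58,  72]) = [ - 75, - 67, - 43,-42 , - 24.97  , - 22, - 11,-65/17, 50/19, 11,32.04,49.97 , 51, 58, 62, 66, 72 ]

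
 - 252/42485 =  - 252/42485 = - 0.01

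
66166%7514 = 6054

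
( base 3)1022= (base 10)35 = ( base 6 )55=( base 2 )100011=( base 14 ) 27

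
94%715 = 94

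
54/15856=27/7928= 0.00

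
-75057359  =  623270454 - 698327813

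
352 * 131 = 46112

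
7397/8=7397/8 = 924.62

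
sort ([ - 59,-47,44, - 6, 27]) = [-59,-47,  -  6,27,44 ] 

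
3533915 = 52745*67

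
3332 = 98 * 34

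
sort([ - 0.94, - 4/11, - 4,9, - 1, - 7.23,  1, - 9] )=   [ - 9, -7.23,-4, - 1, - 0.94, - 4/11,1, 9]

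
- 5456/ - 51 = 5456/51 = 106.98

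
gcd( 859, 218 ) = 1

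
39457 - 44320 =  - 4863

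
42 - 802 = - 760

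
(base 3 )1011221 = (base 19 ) 277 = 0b1101011110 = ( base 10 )862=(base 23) 1eb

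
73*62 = 4526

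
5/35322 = 5/35322 = 0.00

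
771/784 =771/784  =  0.98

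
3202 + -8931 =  - 5729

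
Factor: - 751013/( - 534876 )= 2^( - 2 )*3^( - 1) * 19^1*47^1*53^ (-1 )= 893/636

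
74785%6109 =1477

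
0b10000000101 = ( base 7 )3000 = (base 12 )719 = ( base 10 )1029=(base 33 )V6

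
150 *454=68100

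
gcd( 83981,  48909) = 137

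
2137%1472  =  665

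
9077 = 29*313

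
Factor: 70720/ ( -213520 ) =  - 2^2*13^1 *157^(-1) = -52/157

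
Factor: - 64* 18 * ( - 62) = 2^8*3^2*31^1 = 71424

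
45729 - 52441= -6712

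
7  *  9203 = 64421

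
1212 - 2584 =-1372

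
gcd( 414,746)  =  2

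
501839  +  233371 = 735210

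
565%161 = 82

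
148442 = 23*6454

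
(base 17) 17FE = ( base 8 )16045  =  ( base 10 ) 7205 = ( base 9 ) 10785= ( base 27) 9NN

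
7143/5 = 7143/5  =  1428.60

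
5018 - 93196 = - 88178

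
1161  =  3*387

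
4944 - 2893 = 2051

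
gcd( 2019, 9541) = 1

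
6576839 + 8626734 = 15203573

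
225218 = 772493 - 547275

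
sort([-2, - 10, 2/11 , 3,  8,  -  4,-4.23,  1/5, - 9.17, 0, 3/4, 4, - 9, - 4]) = [ - 10, - 9.17, - 9, -4.23, - 4, - 4, - 2, 0 , 2/11,1/5, 3/4,3, 4,8 ]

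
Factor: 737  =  11^1*67^1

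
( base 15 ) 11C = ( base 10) 252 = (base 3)100100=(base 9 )310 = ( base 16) fc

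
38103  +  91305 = 129408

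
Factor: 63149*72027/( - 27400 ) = - 4548433023/27400 =- 2^( - 3)*3^2*5^( - 2)*53^1*137^ (-1) * 151^1*63149^1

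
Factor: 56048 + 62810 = 2^1*67^1*887^1 = 118858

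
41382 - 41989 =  - 607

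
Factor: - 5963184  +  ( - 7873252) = -2^2* 17^1*283^1*719^1 = - 13836436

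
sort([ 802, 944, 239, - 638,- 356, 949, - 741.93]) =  [ - 741.93, - 638,-356, 239,802,944,949]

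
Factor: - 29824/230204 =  - 32/247= - 2^5 * 13^( - 1)*19^( - 1 )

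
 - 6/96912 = - 1/16152 = - 0.00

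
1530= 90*17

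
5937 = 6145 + -208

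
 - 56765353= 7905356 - 64670709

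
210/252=5/6 = 0.83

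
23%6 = 5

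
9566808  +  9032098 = 18598906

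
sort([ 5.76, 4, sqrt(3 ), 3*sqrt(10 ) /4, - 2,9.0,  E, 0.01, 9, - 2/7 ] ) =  [- 2, - 2/7, 0.01, sqrt(3), 3 * sqrt( 10)/4,E, 4,5.76, 9.0,9]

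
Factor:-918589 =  - 7^1*281^1*467^1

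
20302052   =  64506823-44204771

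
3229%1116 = 997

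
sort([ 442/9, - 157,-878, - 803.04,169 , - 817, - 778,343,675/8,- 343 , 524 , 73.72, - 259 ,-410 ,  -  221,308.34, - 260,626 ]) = [ - 878, - 817, - 803.04,-778, - 410, - 343, - 260, - 259,-221, - 157, 442/9,  73.72, 675/8, 169,308.34,343,524,626]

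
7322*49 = 358778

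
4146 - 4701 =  - 555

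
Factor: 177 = 3^1*59^1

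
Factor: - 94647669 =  - 3^1*827^1*38149^1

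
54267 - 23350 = 30917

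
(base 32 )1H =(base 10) 49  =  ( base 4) 301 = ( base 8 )61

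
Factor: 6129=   3^3*227^1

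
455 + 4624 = 5079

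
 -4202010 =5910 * ( - 711) 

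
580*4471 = 2593180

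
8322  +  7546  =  15868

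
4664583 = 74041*63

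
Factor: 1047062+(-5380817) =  - 4333755 = -  3^1 *5^1*43^1*6719^1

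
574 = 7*82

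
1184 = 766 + 418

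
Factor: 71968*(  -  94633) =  - 2^5*7^1*11^1*13^1 *173^1*1229^1 = -  6810547744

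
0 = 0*43348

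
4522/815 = 5+447/815 = 5.55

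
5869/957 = 5869/957 = 6.13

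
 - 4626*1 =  - 4626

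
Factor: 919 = 919^1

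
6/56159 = 6/56159=0.00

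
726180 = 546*1330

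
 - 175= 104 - 279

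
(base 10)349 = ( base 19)i7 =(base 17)139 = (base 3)110221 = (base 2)101011101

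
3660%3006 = 654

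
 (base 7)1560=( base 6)2530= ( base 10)630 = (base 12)446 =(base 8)1166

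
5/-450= - 1/90 = - 0.01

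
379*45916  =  17402164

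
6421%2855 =711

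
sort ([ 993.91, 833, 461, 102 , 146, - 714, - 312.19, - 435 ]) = [-714, - 435,-312.19,102,146, 461, 833, 993.91] 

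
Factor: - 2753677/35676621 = - 3^( - 2 )*17^1*37^( - 1 )*43^1*3767^1*107137^(-1 ) 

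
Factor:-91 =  - 7^1*13^1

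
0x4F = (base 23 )3a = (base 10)79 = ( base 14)59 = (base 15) 54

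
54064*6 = 324384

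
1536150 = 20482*75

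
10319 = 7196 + 3123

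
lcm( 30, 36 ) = 180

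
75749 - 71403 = 4346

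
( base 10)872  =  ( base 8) 1550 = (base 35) OW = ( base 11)723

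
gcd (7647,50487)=3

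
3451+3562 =7013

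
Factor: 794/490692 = 1/618 = 2^( - 1)* 3^( - 1)* 103^( - 1 ) 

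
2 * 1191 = 2382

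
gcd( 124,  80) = 4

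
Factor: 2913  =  3^1*971^1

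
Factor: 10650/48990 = 5/23  =  5^1*23^( - 1 )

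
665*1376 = 915040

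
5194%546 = 280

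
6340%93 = 16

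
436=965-529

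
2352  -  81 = 2271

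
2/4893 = 2/4893 = 0.00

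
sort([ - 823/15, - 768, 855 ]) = [ - 768, - 823/15, 855]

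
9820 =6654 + 3166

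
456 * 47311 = 21573816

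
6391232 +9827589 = 16218821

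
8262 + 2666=10928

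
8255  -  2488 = 5767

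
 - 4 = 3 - 7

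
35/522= 35/522=0.07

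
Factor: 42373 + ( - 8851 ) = 2^1*3^1 * 37^1*151^1 = 33522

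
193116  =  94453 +98663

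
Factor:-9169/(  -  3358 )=2^( - 1 ) * 23^( - 1) * 53^1*73^(-1 ) * 173^1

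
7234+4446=11680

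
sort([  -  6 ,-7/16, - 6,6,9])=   [ - 6, - 6, - 7/16,6,9]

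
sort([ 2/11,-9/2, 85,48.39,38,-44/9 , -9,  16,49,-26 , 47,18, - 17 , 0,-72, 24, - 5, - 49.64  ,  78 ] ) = [ - 72, - 49.64,-26, - 17 ,-9 , - 5, - 44/9, -9/2  ,  0, 2/11 , 16, 18 , 24, 38,  47, 48.39,49, 78, 85] 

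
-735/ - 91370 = 147/18274 = 0.01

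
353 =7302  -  6949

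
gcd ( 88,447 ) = 1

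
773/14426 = 773/14426= 0.05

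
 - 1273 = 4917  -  6190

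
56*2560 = 143360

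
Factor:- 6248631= - 3^1 * 43^1*59^1*821^1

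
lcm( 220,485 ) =21340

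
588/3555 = 196/1185 = 0.17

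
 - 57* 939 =- 53523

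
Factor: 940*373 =350620= 2^2*5^1*47^1*373^1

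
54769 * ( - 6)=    - 328614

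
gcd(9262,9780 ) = 2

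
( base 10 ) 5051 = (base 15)176B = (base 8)11673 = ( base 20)ccb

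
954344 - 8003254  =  -7048910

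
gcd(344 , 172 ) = 172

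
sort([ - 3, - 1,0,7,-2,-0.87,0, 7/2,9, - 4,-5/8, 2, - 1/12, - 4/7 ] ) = [ - 4, - 3, - 2, - 1, - 0.87 , - 5/8,-4/7,  -  1/12,0,0,2, 7/2, 7,9]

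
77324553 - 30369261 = 46955292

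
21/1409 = 21/1409= 0.01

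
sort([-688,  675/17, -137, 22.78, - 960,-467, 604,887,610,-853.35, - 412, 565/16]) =[ - 960, - 853.35,  -  688, - 467,-412 ,-137, 22.78, 565/16,675/17,  604, 610,887]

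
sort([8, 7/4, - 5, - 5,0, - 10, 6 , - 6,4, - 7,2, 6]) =[ - 10, - 7, - 6, - 5, - 5, 0 , 7/4, 2,4, 6,6, 8]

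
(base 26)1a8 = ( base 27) 17Q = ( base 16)3b0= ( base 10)944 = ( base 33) sk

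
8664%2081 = 340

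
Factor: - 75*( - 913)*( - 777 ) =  - 3^2*5^2 * 7^1*11^1*37^1*83^1=- 53205075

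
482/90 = 5 + 16/45 = 5.36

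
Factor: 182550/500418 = 30425/83403 = 3^ ( - 3 ) *5^2*1217^1*3089^( - 1) 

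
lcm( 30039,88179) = 2733549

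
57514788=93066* 618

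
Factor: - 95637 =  - 3^1*71^1*449^1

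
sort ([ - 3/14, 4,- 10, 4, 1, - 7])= [ - 10, - 7, - 3/14, 1, 4, 4 ]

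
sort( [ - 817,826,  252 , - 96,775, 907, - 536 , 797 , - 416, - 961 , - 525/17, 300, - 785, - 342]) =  [ - 961,  -  817, - 785, - 536, - 416, - 342,-96, - 525/17 , 252 , 300,775, 797 , 826,  907 ]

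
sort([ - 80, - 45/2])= [ -80,-45/2]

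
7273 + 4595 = 11868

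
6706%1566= 442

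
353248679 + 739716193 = 1092964872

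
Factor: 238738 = 2^1*79^1*1511^1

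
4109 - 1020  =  3089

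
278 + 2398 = 2676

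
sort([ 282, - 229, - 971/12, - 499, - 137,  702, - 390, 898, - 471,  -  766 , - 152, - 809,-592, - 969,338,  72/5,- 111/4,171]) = [ - 969, - 809, - 766 , - 592, - 499, - 471 , - 390, - 229, - 152, - 137, - 971/12, - 111/4,  72/5,171, 282,338, 702,898] 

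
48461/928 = 48461/928 = 52.22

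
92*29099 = 2677108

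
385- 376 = 9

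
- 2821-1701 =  - 4522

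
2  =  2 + 0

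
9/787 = 9/787 = 0.01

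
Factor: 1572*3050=4794600 = 2^3*3^1*5^2*61^1 * 131^1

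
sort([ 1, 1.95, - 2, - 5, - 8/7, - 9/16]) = [ - 5,- 2, - 8/7, - 9/16,1,1.95]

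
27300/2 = 13650 =13650.00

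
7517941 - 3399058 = 4118883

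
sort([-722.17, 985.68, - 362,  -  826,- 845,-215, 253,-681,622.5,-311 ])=[ - 845, - 826, - 722.17, - 681, - 362, - 311,-215,253, 622.5, 985.68]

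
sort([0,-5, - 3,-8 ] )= [ - 8,-5, - 3,0] 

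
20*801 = 16020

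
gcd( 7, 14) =7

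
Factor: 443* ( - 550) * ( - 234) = 2^2 *3^2 * 5^2*11^1*13^1 * 443^1 = 57014100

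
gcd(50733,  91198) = 1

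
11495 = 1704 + 9791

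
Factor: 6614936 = 2^3*826867^1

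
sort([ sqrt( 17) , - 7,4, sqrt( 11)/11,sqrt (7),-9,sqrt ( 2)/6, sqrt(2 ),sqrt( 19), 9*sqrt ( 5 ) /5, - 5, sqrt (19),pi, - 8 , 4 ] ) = [ - 9, - 8, - 7, - 5, sqrt(2 ) /6,sqrt( 11) /11, sqrt(2) , sqrt(7), pi,4, 4, 9*sqrt( 5 ) /5,  sqrt(17),sqrt( 19),  sqrt( 19)]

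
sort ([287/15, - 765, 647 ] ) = [ - 765, 287/15,647]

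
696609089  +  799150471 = 1495759560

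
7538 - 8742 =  - 1204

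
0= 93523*0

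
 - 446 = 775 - 1221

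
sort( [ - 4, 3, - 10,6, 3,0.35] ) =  [-10, - 4 , 0.35, 3,3,6]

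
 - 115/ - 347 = 115/347=0.33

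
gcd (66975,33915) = 285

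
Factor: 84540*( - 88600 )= - 2^5*3^1*5^3 * 443^1*1409^1 = - 7490244000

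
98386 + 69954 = 168340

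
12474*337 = 4203738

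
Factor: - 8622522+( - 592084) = - 9214606 = - 2^1*4607303^1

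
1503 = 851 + 652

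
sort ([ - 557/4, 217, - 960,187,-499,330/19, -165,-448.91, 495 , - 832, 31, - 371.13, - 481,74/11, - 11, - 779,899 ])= [-960, - 832, - 779,-499,-481,  -  448.91, - 371.13, - 165,-557/4,-11,74/11,  330/19, 31, 187, 217,495, 899] 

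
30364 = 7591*4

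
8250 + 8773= 17023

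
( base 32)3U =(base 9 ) 150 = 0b1111110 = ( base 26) 4M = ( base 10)126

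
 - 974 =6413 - 7387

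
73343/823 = 73343/823 = 89.12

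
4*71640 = 286560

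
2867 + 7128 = 9995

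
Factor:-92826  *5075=  -  2^1*3^5*5^2*7^1*29^1 * 191^1=-471091950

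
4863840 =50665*96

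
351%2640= 351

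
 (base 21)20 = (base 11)39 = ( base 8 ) 52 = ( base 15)2C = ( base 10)42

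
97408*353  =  34385024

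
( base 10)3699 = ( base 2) 111001110011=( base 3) 12002000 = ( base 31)3qa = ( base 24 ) 6a3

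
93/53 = 1 + 40/53 = 1.75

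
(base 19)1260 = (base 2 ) 1111000001111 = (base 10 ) 7695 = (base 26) b9p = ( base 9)11500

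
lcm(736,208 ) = 9568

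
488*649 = 316712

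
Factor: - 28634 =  - 2^1 * 103^1*139^1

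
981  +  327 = 1308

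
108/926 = 54/463 = 0.12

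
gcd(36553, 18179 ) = 1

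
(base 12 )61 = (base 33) 27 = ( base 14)53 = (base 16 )49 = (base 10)73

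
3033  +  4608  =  7641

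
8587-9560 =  - 973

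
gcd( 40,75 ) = 5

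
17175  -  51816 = - 34641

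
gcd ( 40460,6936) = 1156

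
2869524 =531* 5404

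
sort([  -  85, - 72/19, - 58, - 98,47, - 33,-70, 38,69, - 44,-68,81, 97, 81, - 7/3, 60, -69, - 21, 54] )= [ - 98, - 85, - 70, - 69, - 68, - 58, - 44, - 33, - 21, -72/19, - 7/3, 38, 47, 54,60, 69 , 81, 81, 97] 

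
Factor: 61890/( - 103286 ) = - 3^1*5^1 * 43^( - 1)*1201^( - 1 )*2063^1 = - 30945/51643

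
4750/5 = 950= 950.00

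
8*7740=61920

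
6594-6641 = -47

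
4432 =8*554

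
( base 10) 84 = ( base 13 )66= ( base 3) 10010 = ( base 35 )2E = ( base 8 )124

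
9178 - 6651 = 2527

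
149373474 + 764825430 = 914198904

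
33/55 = 3/5=0.60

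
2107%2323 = 2107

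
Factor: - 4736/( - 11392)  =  37/89= 37^1*89^( -1)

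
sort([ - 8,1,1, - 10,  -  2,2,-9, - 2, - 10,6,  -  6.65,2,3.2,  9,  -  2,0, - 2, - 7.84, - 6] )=[ - 10, - 10, - 9, - 8, - 7.84,  -  6.65, - 6,-2, - 2 , - 2, - 2,0, 1, 1,2, 2,3.2, 6, 9]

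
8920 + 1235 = 10155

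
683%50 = 33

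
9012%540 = 372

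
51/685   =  51/685 = 0.07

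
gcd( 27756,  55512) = 27756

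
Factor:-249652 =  - 2^2*13^1 * 4801^1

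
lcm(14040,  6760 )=182520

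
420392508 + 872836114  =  1293228622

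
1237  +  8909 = 10146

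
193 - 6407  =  -6214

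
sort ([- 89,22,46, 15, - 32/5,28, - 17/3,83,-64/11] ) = [ - 89, - 32/5, - 64/11, - 17/3, 15,22, 28,46,83 ]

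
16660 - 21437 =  - 4777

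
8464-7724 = 740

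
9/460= 9/460= 0.02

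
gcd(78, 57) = 3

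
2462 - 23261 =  - 20799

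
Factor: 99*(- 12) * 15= - 17820=- 2^2 *3^4*5^1*11^1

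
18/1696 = 9/848 = 0.01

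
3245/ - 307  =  -11 + 132/307 = -  10.57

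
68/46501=68/46501 = 0.00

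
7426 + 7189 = 14615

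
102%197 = 102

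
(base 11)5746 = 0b1110110000000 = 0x1d80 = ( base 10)7552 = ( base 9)11321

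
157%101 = 56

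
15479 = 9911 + 5568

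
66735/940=13347/188 = 70.99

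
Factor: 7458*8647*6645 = 428531571270 = 2^1 * 3^2*5^1*11^1*113^1 *443^1*8647^1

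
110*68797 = 7567670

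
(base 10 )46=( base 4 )232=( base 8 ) 56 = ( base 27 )1J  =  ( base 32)1E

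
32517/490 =32517/490 = 66.36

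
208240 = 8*26030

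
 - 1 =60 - 61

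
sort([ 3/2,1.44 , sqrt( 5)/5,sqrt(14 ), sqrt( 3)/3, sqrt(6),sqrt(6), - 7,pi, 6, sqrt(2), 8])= [ - 7, sqrt( 5)/5,sqrt(3)/3, sqrt(2),1.44, 3/2, sqrt(6), sqrt(6), pi, sqrt(14) , 6, 8]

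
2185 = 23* 95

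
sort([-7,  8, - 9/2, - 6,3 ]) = [ - 7,-6,- 9/2, 3, 8] 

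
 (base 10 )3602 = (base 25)5J2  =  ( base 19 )9IB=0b111000010010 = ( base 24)662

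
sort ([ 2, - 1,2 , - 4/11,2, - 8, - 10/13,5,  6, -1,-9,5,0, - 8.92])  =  [ - 9, - 8.92, - 8, - 1, - 1, - 10/13 , - 4/11,0,2,2 , 2,5, 5,6 ] 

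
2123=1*2123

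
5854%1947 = 13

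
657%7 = 6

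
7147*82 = 586054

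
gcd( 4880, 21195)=5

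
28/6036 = 7/1509= 0.00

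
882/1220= 441/610 = 0.72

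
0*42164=0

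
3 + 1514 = 1517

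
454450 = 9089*50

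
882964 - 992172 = - 109208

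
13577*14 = 190078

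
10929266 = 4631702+6297564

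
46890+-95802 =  - 48912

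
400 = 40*10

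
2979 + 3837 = 6816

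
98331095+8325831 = 106656926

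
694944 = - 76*(-9144) 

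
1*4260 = 4260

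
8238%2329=1251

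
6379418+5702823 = 12082241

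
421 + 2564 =2985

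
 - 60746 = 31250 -91996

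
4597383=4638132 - 40749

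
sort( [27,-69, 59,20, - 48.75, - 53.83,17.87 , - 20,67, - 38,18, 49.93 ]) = [ -69, - 53.83,-48.75, - 38, - 20,17.87,  18, 20, 27, 49.93, 59, 67]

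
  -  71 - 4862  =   - 4933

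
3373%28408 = 3373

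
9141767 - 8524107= 617660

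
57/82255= 57/82255  =  0.00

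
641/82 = 641/82 = 7.82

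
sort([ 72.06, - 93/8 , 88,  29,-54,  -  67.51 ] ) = [ - 67.51, - 54, - 93/8,29,72.06 , 88]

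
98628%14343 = 12570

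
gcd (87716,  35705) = 1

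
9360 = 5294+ 4066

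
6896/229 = 6896/229=30.11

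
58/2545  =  58/2545  =  0.02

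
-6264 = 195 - 6459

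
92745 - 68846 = 23899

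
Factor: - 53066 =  - 2^1*13^2 * 157^1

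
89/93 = 89/93 =0.96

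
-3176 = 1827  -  5003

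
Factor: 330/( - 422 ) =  - 165/211 = - 3^1*5^1*11^1*211^(-1)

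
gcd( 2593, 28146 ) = 1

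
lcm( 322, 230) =1610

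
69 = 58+11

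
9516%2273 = 424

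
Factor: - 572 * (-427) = 244244 = 2^2*7^1*11^1 *13^1*61^1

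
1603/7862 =1603/7862 = 0.20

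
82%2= 0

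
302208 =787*384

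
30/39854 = 15/19927 = 0.00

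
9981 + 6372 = 16353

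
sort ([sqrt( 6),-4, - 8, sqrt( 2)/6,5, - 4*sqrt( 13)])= [ - 4*sqrt( 13), - 8, - 4, sqrt(2 ) /6, sqrt(6 ), 5]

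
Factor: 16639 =7^1 * 2377^1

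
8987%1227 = 398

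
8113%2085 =1858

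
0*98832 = 0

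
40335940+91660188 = 131996128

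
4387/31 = 4387/31 = 141.52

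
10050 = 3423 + 6627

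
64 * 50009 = 3200576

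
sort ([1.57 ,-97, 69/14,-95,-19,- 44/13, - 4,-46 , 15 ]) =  [ - 97 , - 95,-46,  -  19, - 4,-44/13,1.57,  69/14,15]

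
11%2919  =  11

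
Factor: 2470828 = 2^2*617707^1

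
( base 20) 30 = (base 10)60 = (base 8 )74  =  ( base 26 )28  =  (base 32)1s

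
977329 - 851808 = 125521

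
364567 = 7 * 52081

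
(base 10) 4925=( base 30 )5e5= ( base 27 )6kb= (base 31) 53r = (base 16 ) 133D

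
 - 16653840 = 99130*( - 168 )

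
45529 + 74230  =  119759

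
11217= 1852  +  9365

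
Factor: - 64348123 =-7^2  *  47^1*27941^1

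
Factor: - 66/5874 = - 1/89 = - 89^( -1 ) 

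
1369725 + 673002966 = 674372691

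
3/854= 3/854  =  0.00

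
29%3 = 2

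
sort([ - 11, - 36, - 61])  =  [ - 61, - 36, - 11]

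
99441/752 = 132 + 177/752 = 132.24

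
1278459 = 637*2007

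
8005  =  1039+6966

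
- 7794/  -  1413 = 866/157= 5.52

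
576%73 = 65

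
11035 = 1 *11035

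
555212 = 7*79316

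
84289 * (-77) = - 6490253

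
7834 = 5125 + 2709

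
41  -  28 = 13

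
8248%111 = 34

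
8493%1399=99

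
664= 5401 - 4737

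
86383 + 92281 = 178664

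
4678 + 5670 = 10348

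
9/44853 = 3/14951 = 0.00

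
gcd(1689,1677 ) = 3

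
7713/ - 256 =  - 7713/256  =  -30.13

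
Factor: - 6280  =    -  2^3*5^1*157^1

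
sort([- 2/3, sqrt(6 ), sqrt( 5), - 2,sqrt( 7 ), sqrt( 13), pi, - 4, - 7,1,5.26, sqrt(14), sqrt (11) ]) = [-7, - 4, - 2, - 2/3,1, sqrt( 5), sqrt( 6 ),sqrt( 7 ),  pi, sqrt( 11 ) , sqrt( 13 ),sqrt( 14 )  ,  5.26 ] 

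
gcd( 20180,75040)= 20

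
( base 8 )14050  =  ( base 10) 6184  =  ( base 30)6Q4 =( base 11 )4712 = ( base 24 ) AHG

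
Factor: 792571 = 13^1*41^1*1487^1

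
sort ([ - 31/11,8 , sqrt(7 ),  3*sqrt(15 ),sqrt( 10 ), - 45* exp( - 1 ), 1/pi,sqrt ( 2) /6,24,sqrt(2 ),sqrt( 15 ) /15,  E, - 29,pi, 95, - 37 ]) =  [ - 37,-29, - 45*exp ( - 1 ), - 31/11,sqrt( 2 ) /6, sqrt( 15 )/15,1/pi , sqrt( 2 ),sqrt(7),E , pi,sqrt( 10 ), 8, 3*sqrt( 15 ), 24, 95]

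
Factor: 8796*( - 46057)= - 2^2*3^1*11^1*53^1*79^1*733^1 = - 405117372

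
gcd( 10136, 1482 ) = 2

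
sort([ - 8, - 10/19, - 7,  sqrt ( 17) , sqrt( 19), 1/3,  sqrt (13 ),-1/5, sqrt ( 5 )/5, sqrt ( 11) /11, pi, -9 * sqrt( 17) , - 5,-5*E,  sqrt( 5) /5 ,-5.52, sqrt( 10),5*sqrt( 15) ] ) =[- 9*sqrt( 17),  -  5*E,  -  8,  -  7,- 5.52 , - 5,  -  10/19,-1/5,sqrt( 11 ) /11,1/3,  sqrt ( 5 ) /5 , sqrt( 5) /5 , pi,sqrt(10),sqrt( 13 ), sqrt( 17),sqrt( 19 ) , 5*sqrt( 15 )]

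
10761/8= 10761/8  =  1345.12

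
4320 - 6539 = -2219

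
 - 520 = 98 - 618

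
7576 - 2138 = 5438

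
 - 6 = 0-6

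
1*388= 388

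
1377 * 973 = 1339821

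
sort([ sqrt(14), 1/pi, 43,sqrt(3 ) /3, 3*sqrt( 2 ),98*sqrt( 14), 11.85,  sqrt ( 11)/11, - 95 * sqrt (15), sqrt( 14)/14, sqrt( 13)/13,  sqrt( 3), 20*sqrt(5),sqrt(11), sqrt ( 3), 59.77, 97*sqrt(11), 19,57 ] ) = [ - 95*sqrt(15), sqrt( 14) /14, sqrt(13 ) /13, sqrt (11)/11, 1/pi, sqrt(3) /3 , sqrt (3), sqrt( 3),sqrt ( 11), sqrt(  14), 3*sqrt(2 ), 11.85, 19,43, 20 * sqrt ( 5), 57, 59.77, 97 * sqrt( 11), 98*sqrt(14) ]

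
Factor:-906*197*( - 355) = 2^1 *3^1 * 5^1*71^1*151^1* 197^1  =  63361110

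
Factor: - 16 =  - 2^4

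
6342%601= 332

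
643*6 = 3858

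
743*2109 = 1566987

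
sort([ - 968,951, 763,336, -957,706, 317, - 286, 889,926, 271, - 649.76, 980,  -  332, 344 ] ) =[ - 968, -957,-649.76, - 332, - 286 , 271 , 317, 336, 344, 706,763, 889, 926,951,980]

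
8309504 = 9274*896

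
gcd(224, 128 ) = 32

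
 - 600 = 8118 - 8718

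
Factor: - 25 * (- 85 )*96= 2^5*3^1*5^3 * 17^1 = 204000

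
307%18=1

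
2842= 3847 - 1005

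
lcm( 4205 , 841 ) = 4205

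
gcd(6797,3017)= 7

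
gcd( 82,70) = 2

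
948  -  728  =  220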